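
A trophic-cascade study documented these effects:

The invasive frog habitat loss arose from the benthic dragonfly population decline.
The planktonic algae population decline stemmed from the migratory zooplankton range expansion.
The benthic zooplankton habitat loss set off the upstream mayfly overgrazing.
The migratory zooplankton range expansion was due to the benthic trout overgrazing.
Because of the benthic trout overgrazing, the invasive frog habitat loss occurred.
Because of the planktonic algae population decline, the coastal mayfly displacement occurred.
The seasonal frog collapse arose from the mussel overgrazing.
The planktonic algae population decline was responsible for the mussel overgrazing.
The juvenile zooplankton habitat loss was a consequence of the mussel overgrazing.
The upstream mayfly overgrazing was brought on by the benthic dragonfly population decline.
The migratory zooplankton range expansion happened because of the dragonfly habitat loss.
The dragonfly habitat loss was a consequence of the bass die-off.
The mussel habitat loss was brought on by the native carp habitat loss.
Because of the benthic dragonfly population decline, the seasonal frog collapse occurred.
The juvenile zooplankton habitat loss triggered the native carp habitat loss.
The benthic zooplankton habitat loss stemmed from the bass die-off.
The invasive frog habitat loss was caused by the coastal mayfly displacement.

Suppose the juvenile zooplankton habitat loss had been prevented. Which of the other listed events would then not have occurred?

the mussel habitat loss, the native carp habitat loss

Downstream of the juvenile zooplankton habitat loss: the native carp habitat loss, the mussel habitat loss.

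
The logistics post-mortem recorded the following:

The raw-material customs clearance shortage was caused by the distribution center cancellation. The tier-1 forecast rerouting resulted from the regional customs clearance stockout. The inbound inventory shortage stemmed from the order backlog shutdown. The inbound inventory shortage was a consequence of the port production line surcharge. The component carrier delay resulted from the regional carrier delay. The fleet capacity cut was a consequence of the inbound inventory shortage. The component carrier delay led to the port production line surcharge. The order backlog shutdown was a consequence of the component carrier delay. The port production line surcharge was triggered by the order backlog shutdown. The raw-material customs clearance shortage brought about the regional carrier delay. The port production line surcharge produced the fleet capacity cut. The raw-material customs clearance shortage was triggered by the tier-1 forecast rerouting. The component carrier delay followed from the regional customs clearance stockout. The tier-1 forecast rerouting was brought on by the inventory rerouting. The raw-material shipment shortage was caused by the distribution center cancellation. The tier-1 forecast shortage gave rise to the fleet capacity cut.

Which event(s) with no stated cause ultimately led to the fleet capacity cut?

the distribution center cancellation, the inventory rerouting, the regional customs clearance stockout, the tier-1 forecast shortage

Tracing upstream from the fleet capacity cut: the fleet capacity cut ← the port production line surcharge ← the component carrier delay ← the regional carrier delay ← the raw-material customs clearance shortage ← the tier-1 forecast rerouting ← the inventory rerouting.
A separate upstream branch: the fleet capacity cut ← the tier-1 forecast shortage.
A separate upstream branch: the fleet capacity cut ← the port production line surcharge ← the component carrier delay ← the regional carrier delay ← the raw-material customs clearance shortage ← the distribution center cancellation.
A separate upstream branch: the fleet capacity cut ← the port production line surcharge ← the component carrier delay ← the regional customs clearance stockout.
Each of those chain origins has no stated cause.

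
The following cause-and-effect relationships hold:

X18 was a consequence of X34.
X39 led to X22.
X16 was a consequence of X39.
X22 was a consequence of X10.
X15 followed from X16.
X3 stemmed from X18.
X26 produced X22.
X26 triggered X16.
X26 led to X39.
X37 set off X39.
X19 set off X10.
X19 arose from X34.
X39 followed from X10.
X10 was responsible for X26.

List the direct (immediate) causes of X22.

Upstream contributors include X34, X19, X37, but only X10, X26, X39 feed directly into X22.

X10, X26, X39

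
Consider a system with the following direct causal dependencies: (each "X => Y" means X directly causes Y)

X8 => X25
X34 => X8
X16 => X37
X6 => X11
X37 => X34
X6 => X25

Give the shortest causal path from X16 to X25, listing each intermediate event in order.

X16 → X37
X37 → X34
X34 → X8
X8 → X25
Length: 4 steps.

X16 → X37 → X34 → X8 → X25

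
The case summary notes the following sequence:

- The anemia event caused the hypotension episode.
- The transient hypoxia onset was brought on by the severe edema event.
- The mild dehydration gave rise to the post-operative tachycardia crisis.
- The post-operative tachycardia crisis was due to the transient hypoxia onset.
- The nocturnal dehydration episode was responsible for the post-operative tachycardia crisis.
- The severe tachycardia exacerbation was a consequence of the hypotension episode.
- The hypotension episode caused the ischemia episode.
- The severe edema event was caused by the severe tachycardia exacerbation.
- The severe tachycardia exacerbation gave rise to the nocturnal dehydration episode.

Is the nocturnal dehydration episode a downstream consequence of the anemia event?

Yes

There is a causal chain: the anemia event → the hypotension episode → the severe tachycardia exacerbation → the nocturnal dehydration episode.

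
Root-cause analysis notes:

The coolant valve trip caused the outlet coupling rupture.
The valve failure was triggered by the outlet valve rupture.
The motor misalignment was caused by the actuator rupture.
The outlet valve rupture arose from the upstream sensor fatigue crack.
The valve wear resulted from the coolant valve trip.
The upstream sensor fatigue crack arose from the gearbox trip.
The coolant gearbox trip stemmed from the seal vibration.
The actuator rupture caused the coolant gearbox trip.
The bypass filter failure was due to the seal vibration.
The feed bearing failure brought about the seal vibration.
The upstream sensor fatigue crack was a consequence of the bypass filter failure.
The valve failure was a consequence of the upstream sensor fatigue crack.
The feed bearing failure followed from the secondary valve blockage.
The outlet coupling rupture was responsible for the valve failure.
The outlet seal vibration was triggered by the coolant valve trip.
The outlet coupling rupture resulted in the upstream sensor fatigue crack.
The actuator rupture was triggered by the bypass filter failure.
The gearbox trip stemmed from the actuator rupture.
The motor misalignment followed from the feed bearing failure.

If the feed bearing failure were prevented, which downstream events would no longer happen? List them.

Downstream of the feed bearing failure: the seal vibration, the bypass filter failure, the actuator rupture, the gearbox trip, the motor misalignment, the coolant gearbox trip, the upstream sensor fatigue crack, the outlet valve rupture, the valve failure.
Of those, still caused via another path: the upstream sensor fatigue crack, the outlet valve rupture, the valve failure.
The remainder have no surviving cause.

the actuator rupture, the bypass filter failure, the coolant gearbox trip, the gearbox trip, the motor misalignment, the seal vibration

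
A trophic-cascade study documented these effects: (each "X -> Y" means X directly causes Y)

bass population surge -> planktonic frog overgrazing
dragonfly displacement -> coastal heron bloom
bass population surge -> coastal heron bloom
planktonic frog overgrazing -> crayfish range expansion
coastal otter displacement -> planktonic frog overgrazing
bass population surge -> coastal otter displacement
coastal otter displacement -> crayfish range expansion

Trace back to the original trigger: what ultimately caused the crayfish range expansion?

Tracing upstream from the crayfish range expansion: the crayfish range expansion ← the coastal otter displacement ← the bass population surge.
The bass population surge has no stated cause, so it is the root.

the bass population surge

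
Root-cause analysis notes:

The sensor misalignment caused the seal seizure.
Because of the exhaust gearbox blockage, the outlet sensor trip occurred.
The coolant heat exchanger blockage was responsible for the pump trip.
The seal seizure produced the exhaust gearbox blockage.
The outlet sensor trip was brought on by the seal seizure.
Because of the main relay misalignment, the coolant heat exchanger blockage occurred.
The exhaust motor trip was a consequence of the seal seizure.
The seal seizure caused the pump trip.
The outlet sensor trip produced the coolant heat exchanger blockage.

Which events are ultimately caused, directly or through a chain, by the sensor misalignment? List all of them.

Direct effects: the seal seizure.
2 steps out: the exhaust gearbox blockage, the outlet sensor trip, the exhaust motor trip, the pump trip.
3 steps out: the coolant heat exchanger blockage.
Not reachable from it: the main relay misalignment.

the coolant heat exchanger blockage, the exhaust gearbox blockage, the exhaust motor trip, the outlet sensor trip, the pump trip, the seal seizure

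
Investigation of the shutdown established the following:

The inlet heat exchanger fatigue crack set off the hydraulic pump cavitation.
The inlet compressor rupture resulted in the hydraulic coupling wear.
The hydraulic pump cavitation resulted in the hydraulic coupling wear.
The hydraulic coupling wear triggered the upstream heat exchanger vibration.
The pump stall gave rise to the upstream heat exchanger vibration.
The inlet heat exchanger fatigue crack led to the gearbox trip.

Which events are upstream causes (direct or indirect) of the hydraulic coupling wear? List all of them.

the hydraulic pump cavitation, the inlet compressor rupture, the inlet heat exchanger fatigue crack

Immediate causes of the hydraulic coupling wear: the hydraulic pump cavitation, the inlet compressor rupture.
Further upstream: the inlet heat exchanger fatigue crack.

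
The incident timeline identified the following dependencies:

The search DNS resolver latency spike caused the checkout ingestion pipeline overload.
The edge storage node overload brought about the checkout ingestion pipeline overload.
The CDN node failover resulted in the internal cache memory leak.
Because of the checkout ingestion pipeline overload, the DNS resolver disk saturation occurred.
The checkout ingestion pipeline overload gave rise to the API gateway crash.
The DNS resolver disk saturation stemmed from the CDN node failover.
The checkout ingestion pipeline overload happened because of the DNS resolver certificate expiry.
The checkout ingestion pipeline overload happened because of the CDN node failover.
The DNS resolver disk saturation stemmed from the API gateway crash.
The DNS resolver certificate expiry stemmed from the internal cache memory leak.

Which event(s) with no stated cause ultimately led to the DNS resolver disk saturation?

Tracing upstream from the DNS resolver disk saturation: the DNS resolver disk saturation ← the CDN node failover.
A separate upstream branch: the DNS resolver disk saturation ← the checkout ingestion pipeline overload ← the search DNS resolver latency spike.
A separate upstream branch: the DNS resolver disk saturation ← the checkout ingestion pipeline overload ← the edge storage node overload.
Each of those chain origins has no stated cause.

the CDN node failover, the edge storage node overload, the search DNS resolver latency spike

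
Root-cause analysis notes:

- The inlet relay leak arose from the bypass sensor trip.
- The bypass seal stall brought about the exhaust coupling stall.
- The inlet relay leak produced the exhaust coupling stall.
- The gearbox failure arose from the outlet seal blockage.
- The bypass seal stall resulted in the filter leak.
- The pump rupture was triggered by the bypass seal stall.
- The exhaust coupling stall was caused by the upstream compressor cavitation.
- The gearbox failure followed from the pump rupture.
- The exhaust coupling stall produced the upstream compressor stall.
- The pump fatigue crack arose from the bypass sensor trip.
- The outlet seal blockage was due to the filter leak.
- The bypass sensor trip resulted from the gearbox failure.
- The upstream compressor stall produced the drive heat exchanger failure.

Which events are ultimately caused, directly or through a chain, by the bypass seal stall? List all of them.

Direct effects: the filter leak, the pump rupture, the exhaust coupling stall.
2 steps out: the outlet seal blockage, the gearbox failure, the upstream compressor stall.
3 steps out: the bypass sensor trip, the drive heat exchanger failure.
4 steps out: the inlet relay leak, the pump fatigue crack.
Not reachable from it: the upstream compressor cavitation.

the bypass sensor trip, the drive heat exchanger failure, the exhaust coupling stall, the filter leak, the gearbox failure, the inlet relay leak, the outlet seal blockage, the pump fatigue crack, the pump rupture, the upstream compressor stall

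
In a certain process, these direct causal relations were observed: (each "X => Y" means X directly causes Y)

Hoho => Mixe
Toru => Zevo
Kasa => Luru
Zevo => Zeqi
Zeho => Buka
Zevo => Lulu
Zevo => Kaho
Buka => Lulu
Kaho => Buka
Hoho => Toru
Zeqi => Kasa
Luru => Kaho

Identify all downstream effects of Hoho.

Buka, Kaho, Kasa, Lulu, Luru, Mixe, Toru, Zeqi, Zevo

Direct effects: Toru, Mixe.
2 steps out: Zevo.
3 steps out: Zeqi, Kaho, Lulu.
4 steps out: Kasa, Buka.
5 steps out: Luru.
Not reachable from it: Zeho.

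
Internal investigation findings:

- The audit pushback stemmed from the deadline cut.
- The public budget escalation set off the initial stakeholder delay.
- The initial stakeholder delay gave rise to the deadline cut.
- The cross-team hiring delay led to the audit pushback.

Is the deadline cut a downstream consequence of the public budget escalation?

Yes

There is a causal chain: the public budget escalation → the initial stakeholder delay → the deadline cut.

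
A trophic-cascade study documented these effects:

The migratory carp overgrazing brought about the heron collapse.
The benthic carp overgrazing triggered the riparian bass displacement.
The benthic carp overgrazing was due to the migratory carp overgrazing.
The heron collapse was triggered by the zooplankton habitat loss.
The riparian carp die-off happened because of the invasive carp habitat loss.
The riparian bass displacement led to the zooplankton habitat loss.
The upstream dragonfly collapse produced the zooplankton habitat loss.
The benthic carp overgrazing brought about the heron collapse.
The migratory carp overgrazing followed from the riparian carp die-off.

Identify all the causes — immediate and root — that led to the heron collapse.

the benthic carp overgrazing, the invasive carp habitat loss, the migratory carp overgrazing, the riparian bass displacement, the riparian carp die-off, the upstream dragonfly collapse, the zooplankton habitat loss

Immediate causes of the heron collapse: the migratory carp overgrazing, the benthic carp overgrazing, the zooplankton habitat loss.
Further upstream: the invasive carp habitat loss, the riparian carp die-off, the riparian bass displacement, the upstream dragonfly collapse.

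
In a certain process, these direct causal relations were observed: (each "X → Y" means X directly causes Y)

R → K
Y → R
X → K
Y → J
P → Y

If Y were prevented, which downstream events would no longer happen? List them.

Downstream of Y: J, R, K.
Of those, still caused via another path: K.
The remainder have no surviving cause.

J, R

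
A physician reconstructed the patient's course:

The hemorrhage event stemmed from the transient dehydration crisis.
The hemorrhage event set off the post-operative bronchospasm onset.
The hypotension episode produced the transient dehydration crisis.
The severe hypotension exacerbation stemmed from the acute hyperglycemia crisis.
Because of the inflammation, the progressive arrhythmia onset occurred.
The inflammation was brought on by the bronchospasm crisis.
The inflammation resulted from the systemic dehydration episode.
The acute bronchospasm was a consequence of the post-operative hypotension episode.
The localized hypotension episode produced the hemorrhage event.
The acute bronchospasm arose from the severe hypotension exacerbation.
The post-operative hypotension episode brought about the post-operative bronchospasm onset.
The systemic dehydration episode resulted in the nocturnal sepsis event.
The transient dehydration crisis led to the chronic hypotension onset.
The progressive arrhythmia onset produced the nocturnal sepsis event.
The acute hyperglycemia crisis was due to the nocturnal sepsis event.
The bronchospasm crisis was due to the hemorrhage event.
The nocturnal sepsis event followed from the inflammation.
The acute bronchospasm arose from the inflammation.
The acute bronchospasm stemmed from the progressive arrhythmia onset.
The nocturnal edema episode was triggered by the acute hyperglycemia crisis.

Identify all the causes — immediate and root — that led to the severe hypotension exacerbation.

the acute hyperglycemia crisis, the bronchospasm crisis, the hemorrhage event, the hypotension episode, the inflammation, the localized hypotension episode, the nocturnal sepsis event, the progressive arrhythmia onset, the systemic dehydration episode, the transient dehydration crisis

Immediate cause of the severe hypotension exacerbation: the acute hyperglycemia crisis.
Further upstream: the localized hypotension episode, the hypotension episode, the transient dehydration crisis, the systemic dehydration episode, the hemorrhage event, the bronchospasm crisis, the inflammation, the progressive arrhythmia onset, the nocturnal sepsis event.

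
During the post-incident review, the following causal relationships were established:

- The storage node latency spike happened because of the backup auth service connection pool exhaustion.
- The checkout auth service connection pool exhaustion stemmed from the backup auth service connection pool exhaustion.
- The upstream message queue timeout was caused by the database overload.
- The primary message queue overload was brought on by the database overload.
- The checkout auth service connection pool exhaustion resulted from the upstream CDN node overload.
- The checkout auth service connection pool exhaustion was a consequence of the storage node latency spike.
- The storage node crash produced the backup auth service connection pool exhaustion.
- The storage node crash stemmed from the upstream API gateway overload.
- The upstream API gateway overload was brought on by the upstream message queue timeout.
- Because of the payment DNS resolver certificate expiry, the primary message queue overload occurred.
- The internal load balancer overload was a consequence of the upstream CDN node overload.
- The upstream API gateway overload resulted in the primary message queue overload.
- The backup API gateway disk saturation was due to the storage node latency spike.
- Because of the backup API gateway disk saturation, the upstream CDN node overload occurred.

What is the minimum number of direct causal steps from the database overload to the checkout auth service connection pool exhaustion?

Shortest chain: the database overload → the upstream message queue timeout → the upstream API gateway overload → the storage node crash → the backup auth service connection pool exhaustion → the checkout auth service connection pool exhaustion.

5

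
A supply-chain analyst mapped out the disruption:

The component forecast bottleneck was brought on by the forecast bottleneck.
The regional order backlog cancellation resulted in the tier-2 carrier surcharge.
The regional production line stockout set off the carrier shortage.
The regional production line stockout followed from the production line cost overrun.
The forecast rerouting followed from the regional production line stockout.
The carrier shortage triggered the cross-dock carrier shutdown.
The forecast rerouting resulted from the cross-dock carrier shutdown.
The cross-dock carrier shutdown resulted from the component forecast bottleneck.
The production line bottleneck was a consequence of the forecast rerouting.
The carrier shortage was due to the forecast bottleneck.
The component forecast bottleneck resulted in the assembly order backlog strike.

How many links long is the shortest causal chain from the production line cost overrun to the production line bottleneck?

Shortest chain: the production line cost overrun → the regional production line stockout → the forecast rerouting → the production line bottleneck.

3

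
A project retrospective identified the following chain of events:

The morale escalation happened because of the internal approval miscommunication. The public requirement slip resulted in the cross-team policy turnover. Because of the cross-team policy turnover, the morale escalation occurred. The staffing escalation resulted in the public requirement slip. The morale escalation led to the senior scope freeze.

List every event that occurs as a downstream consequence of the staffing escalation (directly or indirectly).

Direct effects: the public requirement slip.
2 steps out: the cross-team policy turnover.
3 steps out: the morale escalation.
4 steps out: the senior scope freeze.
Not reachable from it: the internal approval miscommunication.

the cross-team policy turnover, the morale escalation, the public requirement slip, the senior scope freeze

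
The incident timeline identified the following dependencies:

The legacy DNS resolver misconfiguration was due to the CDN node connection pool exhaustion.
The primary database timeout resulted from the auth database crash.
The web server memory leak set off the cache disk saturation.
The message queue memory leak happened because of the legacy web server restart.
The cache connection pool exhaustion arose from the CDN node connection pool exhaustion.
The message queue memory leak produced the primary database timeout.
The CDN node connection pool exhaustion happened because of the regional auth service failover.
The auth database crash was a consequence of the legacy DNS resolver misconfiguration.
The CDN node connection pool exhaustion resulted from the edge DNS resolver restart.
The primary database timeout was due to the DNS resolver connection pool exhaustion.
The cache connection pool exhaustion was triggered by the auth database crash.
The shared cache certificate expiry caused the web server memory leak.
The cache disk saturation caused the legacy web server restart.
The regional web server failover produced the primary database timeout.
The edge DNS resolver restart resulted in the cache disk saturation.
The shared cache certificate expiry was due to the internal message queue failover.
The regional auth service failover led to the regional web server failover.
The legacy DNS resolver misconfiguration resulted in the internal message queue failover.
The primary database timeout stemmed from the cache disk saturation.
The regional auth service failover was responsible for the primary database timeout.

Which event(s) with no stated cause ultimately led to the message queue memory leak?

the edge DNS resolver restart, the regional auth service failover

Tracing upstream from the message queue memory leak: the message queue memory leak ← the legacy web server restart ← the cache disk saturation ← the edge DNS resolver restart.
A separate upstream branch: the message queue memory leak ← the legacy web server restart ← the cache disk saturation ← the web server memory leak ← the shared cache certificate expiry ← the internal message queue failover ← the legacy DNS resolver misconfiguration ← the CDN node connection pool exhaustion ← the regional auth service failover.
Each of those chain origins has no stated cause.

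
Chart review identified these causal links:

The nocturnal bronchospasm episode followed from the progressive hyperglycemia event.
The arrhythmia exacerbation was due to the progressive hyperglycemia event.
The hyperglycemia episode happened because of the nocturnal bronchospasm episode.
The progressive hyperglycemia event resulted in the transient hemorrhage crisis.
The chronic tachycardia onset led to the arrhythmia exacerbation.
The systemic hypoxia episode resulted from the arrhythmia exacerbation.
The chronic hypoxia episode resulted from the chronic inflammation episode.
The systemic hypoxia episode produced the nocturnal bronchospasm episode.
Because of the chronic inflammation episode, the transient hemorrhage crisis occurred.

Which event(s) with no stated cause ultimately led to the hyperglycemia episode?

Tracing upstream from the hyperglycemia episode: the hyperglycemia episode ← the nocturnal bronchospasm episode ← the progressive hyperglycemia event.
A separate upstream branch: the hyperglycemia episode ← the nocturnal bronchospasm episode ← the systemic hypoxia episode ← the arrhythmia exacerbation ← the chronic tachycardia onset.
Each of those chain origins has no stated cause.

the chronic tachycardia onset, the progressive hyperglycemia event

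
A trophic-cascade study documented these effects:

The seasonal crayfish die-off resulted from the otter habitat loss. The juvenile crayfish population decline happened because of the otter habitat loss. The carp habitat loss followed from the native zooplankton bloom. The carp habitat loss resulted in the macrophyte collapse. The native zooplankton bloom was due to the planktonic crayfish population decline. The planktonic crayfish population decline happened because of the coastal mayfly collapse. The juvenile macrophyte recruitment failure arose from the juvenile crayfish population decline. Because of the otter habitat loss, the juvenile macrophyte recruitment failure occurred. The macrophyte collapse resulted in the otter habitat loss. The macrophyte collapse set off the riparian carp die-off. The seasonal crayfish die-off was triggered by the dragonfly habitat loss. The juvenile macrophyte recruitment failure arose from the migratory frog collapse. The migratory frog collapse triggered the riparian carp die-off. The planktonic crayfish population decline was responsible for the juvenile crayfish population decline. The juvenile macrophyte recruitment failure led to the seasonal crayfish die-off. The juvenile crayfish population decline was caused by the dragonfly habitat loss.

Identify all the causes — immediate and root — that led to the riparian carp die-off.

Immediate causes of the riparian carp die-off: the migratory frog collapse, the macrophyte collapse.
Further upstream: the coastal mayfly collapse, the planktonic crayfish population decline, the native zooplankton bloom, the carp habitat loss.

the carp habitat loss, the coastal mayfly collapse, the macrophyte collapse, the migratory frog collapse, the native zooplankton bloom, the planktonic crayfish population decline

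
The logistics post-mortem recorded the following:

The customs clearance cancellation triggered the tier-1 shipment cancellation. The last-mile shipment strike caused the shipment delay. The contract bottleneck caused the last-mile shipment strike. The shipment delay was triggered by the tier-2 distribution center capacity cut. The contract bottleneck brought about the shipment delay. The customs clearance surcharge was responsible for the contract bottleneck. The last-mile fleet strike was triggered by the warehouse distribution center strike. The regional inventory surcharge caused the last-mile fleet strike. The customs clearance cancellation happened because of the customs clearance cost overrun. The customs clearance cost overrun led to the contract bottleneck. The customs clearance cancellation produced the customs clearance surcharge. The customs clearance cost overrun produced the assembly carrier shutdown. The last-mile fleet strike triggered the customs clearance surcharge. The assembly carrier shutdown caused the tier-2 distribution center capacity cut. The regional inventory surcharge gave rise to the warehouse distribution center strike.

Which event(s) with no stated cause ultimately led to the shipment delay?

the customs clearance cost overrun, the regional inventory surcharge

Tracing upstream from the shipment delay: the shipment delay ← the contract bottleneck ← the customs clearance cost overrun.
A separate upstream branch: the shipment delay ← the contract bottleneck ← the customs clearance surcharge ← the last-mile fleet strike ← the regional inventory surcharge.
Each of those chain origins has no stated cause.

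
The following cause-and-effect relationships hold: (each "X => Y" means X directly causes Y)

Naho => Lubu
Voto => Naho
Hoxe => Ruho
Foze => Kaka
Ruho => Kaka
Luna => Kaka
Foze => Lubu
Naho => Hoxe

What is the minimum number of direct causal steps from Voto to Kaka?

4

Shortest chain: Voto → Naho → Hoxe → Ruho → Kaka.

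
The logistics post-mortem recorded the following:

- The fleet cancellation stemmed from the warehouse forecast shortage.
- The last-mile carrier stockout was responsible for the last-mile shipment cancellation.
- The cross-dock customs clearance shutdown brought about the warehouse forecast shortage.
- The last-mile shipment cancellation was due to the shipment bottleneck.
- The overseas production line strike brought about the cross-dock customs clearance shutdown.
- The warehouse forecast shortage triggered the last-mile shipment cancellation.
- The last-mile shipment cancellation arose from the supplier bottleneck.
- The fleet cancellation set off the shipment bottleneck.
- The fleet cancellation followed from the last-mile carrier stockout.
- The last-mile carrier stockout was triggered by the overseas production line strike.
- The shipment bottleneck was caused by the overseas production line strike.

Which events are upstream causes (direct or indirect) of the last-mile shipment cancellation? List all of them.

the cross-dock customs clearance shutdown, the fleet cancellation, the last-mile carrier stockout, the overseas production line strike, the shipment bottleneck, the supplier bottleneck, the warehouse forecast shortage

Immediate causes of the last-mile shipment cancellation: the last-mile carrier stockout, the warehouse forecast shortage, the shipment bottleneck, the supplier bottleneck.
Further upstream: the overseas production line strike, the cross-dock customs clearance shutdown, the fleet cancellation.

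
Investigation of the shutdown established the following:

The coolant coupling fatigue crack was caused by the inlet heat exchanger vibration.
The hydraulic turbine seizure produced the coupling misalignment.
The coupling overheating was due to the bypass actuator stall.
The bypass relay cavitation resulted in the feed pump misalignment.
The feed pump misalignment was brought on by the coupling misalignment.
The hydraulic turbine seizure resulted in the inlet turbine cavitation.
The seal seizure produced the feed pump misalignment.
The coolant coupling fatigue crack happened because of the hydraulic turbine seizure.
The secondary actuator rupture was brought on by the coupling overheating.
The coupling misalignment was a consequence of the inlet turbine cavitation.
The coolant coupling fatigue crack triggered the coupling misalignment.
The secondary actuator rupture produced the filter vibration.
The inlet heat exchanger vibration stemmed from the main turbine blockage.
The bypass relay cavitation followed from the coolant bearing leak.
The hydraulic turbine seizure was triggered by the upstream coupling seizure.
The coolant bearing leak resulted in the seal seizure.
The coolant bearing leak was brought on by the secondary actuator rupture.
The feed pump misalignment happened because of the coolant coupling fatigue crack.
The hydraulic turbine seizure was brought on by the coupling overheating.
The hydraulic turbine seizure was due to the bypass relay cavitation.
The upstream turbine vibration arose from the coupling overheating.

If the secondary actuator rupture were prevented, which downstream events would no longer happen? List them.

the bypass relay cavitation, the coolant bearing leak, the filter vibration, the seal seizure

Downstream of the secondary actuator rupture: the coolant bearing leak, the bypass relay cavitation, the filter vibration, the hydraulic turbine seizure, the inlet turbine cavitation, the seal seizure, the coolant coupling fatigue crack, the coupling misalignment, the feed pump misalignment.
Of those, still caused via another path: the hydraulic turbine seizure, the inlet turbine cavitation, the coolant coupling fatigue crack, the coupling misalignment, the feed pump misalignment.
The remainder have no surviving cause.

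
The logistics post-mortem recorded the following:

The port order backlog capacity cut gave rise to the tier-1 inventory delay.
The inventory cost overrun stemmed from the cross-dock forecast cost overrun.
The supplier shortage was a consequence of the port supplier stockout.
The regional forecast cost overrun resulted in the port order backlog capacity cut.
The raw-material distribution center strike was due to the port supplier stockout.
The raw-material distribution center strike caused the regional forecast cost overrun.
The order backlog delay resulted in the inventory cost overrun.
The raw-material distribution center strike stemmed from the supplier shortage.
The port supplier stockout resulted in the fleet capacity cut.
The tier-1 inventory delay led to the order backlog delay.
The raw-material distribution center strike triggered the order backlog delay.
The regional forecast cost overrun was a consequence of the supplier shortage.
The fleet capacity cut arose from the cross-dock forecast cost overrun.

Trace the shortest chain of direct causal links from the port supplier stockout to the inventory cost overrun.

the port supplier stockout → the raw-material distribution center strike
the raw-material distribution center strike → the order backlog delay
the order backlog delay → the inventory cost overrun
Length: 3 steps.

the port supplier stockout → the raw-material distribution center strike → the order backlog delay → the inventory cost overrun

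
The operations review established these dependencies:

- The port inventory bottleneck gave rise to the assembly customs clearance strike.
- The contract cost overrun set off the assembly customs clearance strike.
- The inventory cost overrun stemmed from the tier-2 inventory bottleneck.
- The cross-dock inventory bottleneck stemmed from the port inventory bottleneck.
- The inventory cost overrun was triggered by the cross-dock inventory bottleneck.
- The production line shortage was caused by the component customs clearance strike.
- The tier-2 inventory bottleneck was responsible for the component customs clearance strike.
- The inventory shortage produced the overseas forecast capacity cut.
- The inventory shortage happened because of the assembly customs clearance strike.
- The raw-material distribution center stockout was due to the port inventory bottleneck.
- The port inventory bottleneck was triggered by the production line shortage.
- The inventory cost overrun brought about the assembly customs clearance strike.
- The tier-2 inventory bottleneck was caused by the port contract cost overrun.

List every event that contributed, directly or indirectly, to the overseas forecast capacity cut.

Immediate cause of the overseas forecast capacity cut: the inventory shortage.
Further upstream: the port contract cost overrun, the tier-2 inventory bottleneck, the component customs clearance strike, the production line shortage, the port inventory bottleneck, the cross-dock inventory bottleneck, the inventory cost overrun, the assembly customs clearance strike, the contract cost overrun.

the assembly customs clearance strike, the component customs clearance strike, the contract cost overrun, the cross-dock inventory bottleneck, the inventory cost overrun, the inventory shortage, the port contract cost overrun, the port inventory bottleneck, the production line shortage, the tier-2 inventory bottleneck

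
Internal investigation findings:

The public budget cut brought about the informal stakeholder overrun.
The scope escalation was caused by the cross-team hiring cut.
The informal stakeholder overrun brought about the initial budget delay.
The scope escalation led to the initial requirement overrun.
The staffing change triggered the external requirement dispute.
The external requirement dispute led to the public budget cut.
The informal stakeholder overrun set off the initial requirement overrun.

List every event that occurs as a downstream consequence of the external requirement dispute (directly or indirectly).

Direct effects: the public budget cut.
2 steps out: the informal stakeholder overrun.
3 steps out: the initial budget delay, the initial requirement overrun.
Not reachable from it: the cross-team hiring cut, the staffing change, the scope escalation.

the informal stakeholder overrun, the initial budget delay, the initial requirement overrun, the public budget cut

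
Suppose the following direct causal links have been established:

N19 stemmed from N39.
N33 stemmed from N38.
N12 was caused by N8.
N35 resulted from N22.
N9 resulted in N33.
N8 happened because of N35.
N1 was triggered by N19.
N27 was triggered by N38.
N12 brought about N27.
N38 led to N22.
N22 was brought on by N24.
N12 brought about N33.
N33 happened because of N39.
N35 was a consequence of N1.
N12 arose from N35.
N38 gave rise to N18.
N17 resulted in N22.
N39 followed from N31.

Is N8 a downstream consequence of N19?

Yes

There is a causal chain: N19 → N1 → N35 → N8.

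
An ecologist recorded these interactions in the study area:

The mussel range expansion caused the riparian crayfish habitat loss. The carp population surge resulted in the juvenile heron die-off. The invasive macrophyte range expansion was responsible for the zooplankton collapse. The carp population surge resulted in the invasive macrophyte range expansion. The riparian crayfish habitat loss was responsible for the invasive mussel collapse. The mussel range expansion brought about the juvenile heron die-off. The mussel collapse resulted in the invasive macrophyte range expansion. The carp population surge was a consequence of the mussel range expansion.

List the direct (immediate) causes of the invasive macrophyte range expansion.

the carp population surge, the mussel collapse

Upstream contributors include the mussel range expansion, but only the carp population surge, the mussel collapse feed directly into the invasive macrophyte range expansion.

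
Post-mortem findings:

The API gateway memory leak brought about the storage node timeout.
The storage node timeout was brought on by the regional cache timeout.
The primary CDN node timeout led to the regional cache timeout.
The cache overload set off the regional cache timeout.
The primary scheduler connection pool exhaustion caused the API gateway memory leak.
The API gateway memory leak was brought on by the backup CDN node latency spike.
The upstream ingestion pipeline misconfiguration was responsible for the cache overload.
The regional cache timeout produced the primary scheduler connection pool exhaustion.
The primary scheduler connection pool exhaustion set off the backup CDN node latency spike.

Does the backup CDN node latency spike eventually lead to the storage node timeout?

Yes

There is a causal chain: the backup CDN node latency spike → the API gateway memory leak → the storage node timeout.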